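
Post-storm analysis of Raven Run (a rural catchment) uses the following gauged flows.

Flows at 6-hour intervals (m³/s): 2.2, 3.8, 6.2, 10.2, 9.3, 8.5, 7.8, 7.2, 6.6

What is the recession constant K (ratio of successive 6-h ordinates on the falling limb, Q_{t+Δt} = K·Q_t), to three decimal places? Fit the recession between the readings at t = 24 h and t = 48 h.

K ≈ 0.918

Using the recession-limb readings at t = 24 h and t = 48 h: Q falls from 9.3 to 6.6 m³/s over 4 intervals.
K = (Q₂/Q₁)^(1/4) = (6.6/9.3)^(1/4) = 0.918.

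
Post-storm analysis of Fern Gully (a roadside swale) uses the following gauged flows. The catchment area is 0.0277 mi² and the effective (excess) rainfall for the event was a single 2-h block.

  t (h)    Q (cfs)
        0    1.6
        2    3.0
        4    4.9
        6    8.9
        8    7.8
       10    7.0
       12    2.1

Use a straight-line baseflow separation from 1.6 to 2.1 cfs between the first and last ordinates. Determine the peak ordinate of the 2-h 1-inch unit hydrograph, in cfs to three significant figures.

Direct runoff: 0.00, 1.32, 3.13, 7.05, 5.87, 4.98, 0.00 cfs; ΣQ_DR = 22.35 cfs, peak = 7.05 cfs.
Runoff depth d = ΣQ_DR·Δt / A = 22.35 × 7200 / (0.0277 mi²) = 2.501 in.
The 1-inch UH is the DRH scaled by (1 in)/d, so U_p = 7.05 × 1/2.501 = 2.82 cfs.

U_p ≈ 2.82 cfs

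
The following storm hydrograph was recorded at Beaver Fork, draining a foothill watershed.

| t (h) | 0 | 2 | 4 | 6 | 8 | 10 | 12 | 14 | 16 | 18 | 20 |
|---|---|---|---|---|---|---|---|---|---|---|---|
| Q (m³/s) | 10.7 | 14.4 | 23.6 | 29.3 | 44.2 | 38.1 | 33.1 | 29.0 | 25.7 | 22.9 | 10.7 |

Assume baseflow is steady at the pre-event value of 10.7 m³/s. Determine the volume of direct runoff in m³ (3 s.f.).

Direct-runoff ordinates (Q − Q_b): 0.0, 3.7, 12.9, 18.6, 33.5, 27.4, 22.4, 18.3, 15.0, 12.2, 0.0 m³/s.
ΣQ_DR = 164.0 m³/s.
With Δt = 2 h = 7200 s, V = ΣQ_DR · Δt = 164.0 × 7200 = 1.18 × 10^6 m³.

V ≈ 1.18 × 10^6 m³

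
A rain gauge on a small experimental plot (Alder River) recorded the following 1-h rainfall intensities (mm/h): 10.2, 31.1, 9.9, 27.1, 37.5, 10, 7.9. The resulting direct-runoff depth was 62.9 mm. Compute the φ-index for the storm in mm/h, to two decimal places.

Only the 3 blocks with intensity above φ contribute runoff: 31.1, 27.1, 37.5 mm/h.
Σ(I−φ)·Δt = d  ⇒  (31.1+27.1+37.5 − 3φ)·1 = 62.9
φ = (95.70 − 62.9/1) / 3 = 10.93 mm/h.

φ ≈ 10.93 mm/h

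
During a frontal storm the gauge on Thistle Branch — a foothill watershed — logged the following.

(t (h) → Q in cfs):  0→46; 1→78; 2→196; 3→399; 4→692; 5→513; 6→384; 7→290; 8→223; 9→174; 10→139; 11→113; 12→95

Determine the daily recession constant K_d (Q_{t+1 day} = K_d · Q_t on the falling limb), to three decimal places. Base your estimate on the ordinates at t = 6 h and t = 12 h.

Between t = 6 h and t = 12 h the flow falls from 384 to 95 cfs over 6×1 h = 6 h.
Per-interval ratio K = (95/384)^(1/6) = 0.7923; K_d = K^(24/1) = 0.004.

K_d ≈ 0.004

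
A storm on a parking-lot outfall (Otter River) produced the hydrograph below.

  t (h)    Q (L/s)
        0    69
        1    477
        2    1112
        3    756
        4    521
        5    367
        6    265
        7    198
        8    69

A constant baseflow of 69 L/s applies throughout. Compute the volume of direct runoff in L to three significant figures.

V ≈ 1.16 × 10^7 L

Direct-runoff ordinates (Q − Q_b): 0.0, 408.0, 1043.0, 687.0, 452.0, 298.0, 196.0, 129.0, 0.0 L/s.
ΣQ_DR = 3213 L/s.
With Δt = 1 h = 3600 s, V = ΣQ_DR · Δt = 3213 × 3600 = 1.16 × 10^7 L.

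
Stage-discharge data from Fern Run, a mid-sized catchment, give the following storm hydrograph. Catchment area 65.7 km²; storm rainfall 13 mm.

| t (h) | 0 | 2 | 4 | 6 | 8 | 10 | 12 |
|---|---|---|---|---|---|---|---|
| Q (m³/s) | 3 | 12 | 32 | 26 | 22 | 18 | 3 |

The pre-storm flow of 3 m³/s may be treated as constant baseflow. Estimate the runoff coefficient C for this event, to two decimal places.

ΣQ_DR = 95.00 m³/s; V = ΣQ_DR·Δt = 6.840 × 10^5 m³.
Runoff depth d = V / A = 10.41 mm.
C = d / P = 10.41 / 13 = 0.80.

C ≈ 0.80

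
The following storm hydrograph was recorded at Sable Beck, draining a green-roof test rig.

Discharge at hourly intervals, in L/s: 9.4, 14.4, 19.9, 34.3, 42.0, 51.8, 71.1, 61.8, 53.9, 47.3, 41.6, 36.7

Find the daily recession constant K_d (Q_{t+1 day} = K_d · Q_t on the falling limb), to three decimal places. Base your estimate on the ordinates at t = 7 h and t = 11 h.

K_d ≈ 0.044

Between t = 7 h and t = 11 h the flow falls from 61.8 to 36.7 L/s over 4×1 h = 4 h.
Per-interval ratio K = (36.7/61.8)^(1/4) = 0.8778; K_d = K^(24/1) = 0.044.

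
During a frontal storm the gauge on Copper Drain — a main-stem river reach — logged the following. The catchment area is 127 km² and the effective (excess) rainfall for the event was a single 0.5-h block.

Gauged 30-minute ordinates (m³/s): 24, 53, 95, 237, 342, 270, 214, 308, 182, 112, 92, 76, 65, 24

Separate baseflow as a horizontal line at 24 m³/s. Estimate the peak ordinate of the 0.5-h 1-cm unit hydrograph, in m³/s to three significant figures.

U_p ≈ 128 m³/s

Direct runoff: 0.0, 29.0, 71.0, 213.0, 318.0, 246.0, 190.0, 284.0, 158.0, 88.0, 68.0, 52.0, 41.0, 0.0 m³/s; ΣQ_DR = 1758 m³/s, peak = 318.0 m³/s.
Runoff depth d = ΣQ_DR·Δt / A = 1758 × 1800 / (127 km²) = 24.92 mm.
The 1-cm UH is the DRH scaled by (10 mm)/d, so U_p = 318.0 × 10/24.92 = 128 m³/s.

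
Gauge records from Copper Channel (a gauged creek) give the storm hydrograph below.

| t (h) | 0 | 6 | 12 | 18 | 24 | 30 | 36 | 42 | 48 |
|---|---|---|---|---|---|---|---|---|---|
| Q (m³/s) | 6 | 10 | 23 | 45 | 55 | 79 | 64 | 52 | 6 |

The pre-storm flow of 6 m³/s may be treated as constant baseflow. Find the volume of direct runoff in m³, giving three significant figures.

V ≈ 6.18 × 10^6 m³

Direct-runoff ordinates (Q − Q_b): 0.0, 4.0, 17.0, 39.0, 49.0, 73.0, 58.0, 46.0, 0.0 m³/s.
ΣQ_DR = 286.0 m³/s.
With Δt = 6 h = 21600 s, V = ΣQ_DR · Δt = 286.0 × 21600 = 6.18 × 10^6 m³.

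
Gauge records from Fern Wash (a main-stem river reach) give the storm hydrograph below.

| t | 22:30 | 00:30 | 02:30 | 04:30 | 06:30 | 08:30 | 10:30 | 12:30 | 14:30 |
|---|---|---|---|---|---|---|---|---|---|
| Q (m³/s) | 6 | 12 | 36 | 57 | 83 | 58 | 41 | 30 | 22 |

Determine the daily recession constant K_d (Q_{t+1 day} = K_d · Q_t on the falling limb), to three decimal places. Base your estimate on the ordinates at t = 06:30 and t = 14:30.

Between t = 06:30 and t = 14:30 the flow falls from 83 to 22 m³/s over 4×2 h = 8 h.
Per-interval ratio K = (22/83)^(1/4) = 0.7175; K_d = K^(24/2) = 0.019.

K_d ≈ 0.019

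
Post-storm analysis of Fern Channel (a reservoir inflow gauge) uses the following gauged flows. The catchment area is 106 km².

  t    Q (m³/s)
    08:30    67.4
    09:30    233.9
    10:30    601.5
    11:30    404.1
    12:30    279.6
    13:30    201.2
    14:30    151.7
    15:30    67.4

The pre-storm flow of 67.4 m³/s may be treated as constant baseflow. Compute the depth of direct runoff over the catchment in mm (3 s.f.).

Direct runoff: 0.0, 166.5, 534.1, 336.7, 212.2, 133.8, 84.3, 0.0 m³/s; ΣQ_DR = 1468 m³/s.
V = ΣQ_DR · Δt = 1468 × 3600 s = 5.283 × 10^6 m³.
Over A = 106 km², depth = V / A = 49.8 mm.

d ≈ 49.8 mm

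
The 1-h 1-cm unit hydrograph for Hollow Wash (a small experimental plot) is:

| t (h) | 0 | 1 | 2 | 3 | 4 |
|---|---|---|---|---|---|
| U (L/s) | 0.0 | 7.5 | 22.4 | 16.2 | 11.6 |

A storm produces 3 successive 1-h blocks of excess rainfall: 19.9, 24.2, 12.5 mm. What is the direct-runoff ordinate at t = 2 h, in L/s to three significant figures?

By discrete convolution, Q_j = Σ (P_i / 10 mm) · U_{j−i}.
At t = 2 h (j=2): Q = (19.9/10)·22.4 + (24.2/10)·7.5 + (12.5/10)·0.0 = 62.7 L/s.

Q ≈ 62.7 L/s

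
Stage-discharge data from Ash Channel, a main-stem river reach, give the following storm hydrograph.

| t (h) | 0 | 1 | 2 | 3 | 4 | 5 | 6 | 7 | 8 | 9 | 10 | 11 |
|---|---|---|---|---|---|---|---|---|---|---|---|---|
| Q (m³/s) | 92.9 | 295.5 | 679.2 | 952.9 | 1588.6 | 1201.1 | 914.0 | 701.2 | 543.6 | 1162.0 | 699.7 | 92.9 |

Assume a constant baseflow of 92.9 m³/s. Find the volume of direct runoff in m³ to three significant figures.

Direct-runoff ordinates (Q − Q_b): 0.0, 202.6, 586.3, 860.0, 1495.7, 1108.2, 821.1, 608.3, 450.7, 1069.1, 606.8, 0.0 m³/s.
ΣQ_DR = 7809 m³/s.
With Δt = 1 h = 3600 s, V = ΣQ_DR · Δt = 7809 × 3600 = 2.81 × 10^7 m³.

V ≈ 2.81 × 10^7 m³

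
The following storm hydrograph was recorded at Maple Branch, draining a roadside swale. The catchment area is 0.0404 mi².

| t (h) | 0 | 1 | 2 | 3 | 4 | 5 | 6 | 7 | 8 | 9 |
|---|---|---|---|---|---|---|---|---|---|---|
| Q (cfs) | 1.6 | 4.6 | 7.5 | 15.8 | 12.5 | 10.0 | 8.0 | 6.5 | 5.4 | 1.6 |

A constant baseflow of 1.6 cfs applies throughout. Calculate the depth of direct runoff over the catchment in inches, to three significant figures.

Direct runoff: 0.0, 3.0, 5.9, 14.2, 10.9, 8.4, 6.4, 4.9, 3.8, 0.0 cfs; ΣQ_DR = 57.50 cfs.
V = ΣQ_DR · Δt = 57.50 × 3600 s = 2.070 × 10^5 ft³.
Over A = 0.0404 mi², depth = V / A = 2.21 in.

d ≈ 2.21 in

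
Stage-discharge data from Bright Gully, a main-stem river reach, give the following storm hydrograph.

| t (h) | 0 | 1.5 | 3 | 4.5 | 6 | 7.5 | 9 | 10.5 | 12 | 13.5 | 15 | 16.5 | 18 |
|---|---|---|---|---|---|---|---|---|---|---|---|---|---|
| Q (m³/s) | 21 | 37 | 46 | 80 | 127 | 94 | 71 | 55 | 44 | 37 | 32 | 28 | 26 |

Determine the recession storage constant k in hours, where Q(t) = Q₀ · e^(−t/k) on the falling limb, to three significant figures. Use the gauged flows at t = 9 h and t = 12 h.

k ≈ 6.27 h

On the falling limb, Q drops from 71 to 44 m³/s between t = 9 h and t = 12 h (Δt = 3 h).
k = −Δt / ln(Q₂/Q₁) = −3 / ln(44/71) = 6.27 h.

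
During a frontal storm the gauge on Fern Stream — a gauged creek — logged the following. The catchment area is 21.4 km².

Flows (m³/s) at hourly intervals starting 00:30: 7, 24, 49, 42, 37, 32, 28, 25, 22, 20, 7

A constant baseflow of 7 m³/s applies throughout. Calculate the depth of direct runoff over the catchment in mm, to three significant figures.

d ≈ 36.3 mm

Direct runoff: 0.0, 17.0, 42.0, 35.0, 30.0, 25.0, 21.0, 18.0, 15.0, 13.0, 0.0 m³/s; ΣQ_DR = 216.0 m³/s.
V = ΣQ_DR · Δt = 216.0 × 3600 s = 7.776 × 10^5 m³.
Over A = 21.4 km², depth = V / A = 36.3 mm.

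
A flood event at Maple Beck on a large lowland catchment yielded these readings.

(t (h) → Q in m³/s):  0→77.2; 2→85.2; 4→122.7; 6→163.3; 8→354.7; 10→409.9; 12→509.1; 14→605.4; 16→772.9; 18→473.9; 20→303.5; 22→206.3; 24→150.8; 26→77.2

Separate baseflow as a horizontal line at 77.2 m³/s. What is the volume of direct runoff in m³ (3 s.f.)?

V ≈ 2.33 × 10^7 m³

Direct-runoff ordinates (Q − Q_b): 0.0, 8.0, 45.5, 86.1, 277.5, 332.7, 431.9, 528.2, 695.7, 396.7, 226.3, 129.1, 73.6, 0.0 m³/s.
ΣQ_DR = 3231 m³/s.
With Δt = 2 h = 7200 s, V = ΣQ_DR · Δt = 3231 × 7200 = 2.33 × 10^7 m³.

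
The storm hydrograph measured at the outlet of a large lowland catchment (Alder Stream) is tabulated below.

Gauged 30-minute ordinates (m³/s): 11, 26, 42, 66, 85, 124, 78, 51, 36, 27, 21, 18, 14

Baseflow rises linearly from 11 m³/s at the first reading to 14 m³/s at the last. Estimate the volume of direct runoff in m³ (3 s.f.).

V ≈ 7.86 × 10^5 m³

Direct-runoff ordinates (Q − Q_b): 0.00, 14.75, 30.50, 54.25, 73.00, 111.75, 65.50, 38.25, 23.00, 13.75, 7.50, 4.25, 0.00 m³/s.
ΣQ_DR = 436.5 m³/s.
With Δt = 0.5 h = 1800 s, V = ΣQ_DR · Δt = 436.5 × 1800 = 7.86 × 10^5 m³.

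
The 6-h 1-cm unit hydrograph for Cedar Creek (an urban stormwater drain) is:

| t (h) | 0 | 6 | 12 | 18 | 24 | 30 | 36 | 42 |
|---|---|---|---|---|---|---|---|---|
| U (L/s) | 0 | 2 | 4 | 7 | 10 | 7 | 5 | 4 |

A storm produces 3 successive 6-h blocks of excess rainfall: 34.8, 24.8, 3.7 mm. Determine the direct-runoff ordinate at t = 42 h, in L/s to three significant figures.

Q ≈ 28.9 L/s

By discrete convolution, Q_j = Σ (P_i / 10 mm) · U_{j−i}.
At t = 42 h (j=7): Q = (34.8/10)·4 + (24.8/10)·5 + (3.7/10)·7 = 28.9 L/s.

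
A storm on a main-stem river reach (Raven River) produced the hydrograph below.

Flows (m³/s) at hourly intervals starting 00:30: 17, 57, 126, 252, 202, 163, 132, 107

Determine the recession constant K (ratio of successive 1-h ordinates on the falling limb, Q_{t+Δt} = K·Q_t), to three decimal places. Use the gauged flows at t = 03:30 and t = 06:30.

Using the recession-limb readings at t = 03:30 and t = 06:30: Q falls from 252 to 132 m³/s over 3 intervals.
K = (Q₂/Q₁)^(1/3) = (132/252)^(1/3) = 0.806.

K ≈ 0.806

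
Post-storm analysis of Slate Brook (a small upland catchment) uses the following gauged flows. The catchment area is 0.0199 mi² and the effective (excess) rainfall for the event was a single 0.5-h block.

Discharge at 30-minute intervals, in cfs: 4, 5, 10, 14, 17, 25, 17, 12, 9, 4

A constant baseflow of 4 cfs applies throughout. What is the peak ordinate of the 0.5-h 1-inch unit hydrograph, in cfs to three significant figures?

Direct runoff: 0.0, 1.0, 6.0, 10.0, 13.0, 21.0, 13.0, 8.0, 5.0, 0.0 cfs; ΣQ_DR = 77.00 cfs, peak = 21.0 cfs.
Runoff depth d = ΣQ_DR·Δt / A = 77.00 × 1800 / (0.0199 mi²) = 2.998 in.
The 1-inch UH is the DRH scaled by (1 in)/d, so U_p = 21.0 × 1/2.998 = 7.00 cfs.

U_p ≈ 7.00 cfs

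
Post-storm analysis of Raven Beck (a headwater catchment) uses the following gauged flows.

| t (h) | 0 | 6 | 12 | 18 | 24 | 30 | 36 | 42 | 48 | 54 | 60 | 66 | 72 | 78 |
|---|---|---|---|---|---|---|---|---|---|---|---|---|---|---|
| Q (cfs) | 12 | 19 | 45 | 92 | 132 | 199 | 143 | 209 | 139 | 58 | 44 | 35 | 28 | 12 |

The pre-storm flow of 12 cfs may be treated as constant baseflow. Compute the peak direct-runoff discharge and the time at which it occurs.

Subtracting baseflow gives direct-runoff ordinates: 0.0, 7.0, 33.0, 80.0, 120.0, 187.0, 131.0, 197.0, 127.0, 46.0, 32.0, 23.0, 16.0, 0.0 cfs.
The maximum is 197.0 cfs, occurring at the reading for t = 42 h.

Q_p = 197.0 cfs at t = 42 h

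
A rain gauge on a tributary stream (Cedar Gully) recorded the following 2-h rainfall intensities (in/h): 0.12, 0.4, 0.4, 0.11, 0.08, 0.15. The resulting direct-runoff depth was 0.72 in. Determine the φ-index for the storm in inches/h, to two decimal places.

φ ≈ 0.22 in/h

Only the 2 blocks with intensity above φ contribute runoff: 0.4, 0.4 in/h.
Σ(I−φ)·Δt = d  ⇒  (0.4+0.4 − 2φ)·2 = 0.72
φ = (0.8000 − 0.72/2) / 2 = 0.22 in/h.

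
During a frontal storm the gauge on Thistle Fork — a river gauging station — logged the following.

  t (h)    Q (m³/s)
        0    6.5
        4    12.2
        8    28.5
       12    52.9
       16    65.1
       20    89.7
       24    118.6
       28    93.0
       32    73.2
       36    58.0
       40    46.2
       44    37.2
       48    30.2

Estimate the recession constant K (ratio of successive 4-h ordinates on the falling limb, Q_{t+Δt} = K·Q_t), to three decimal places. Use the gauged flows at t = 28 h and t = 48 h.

K ≈ 0.799

Using the recession-limb readings at t = 28 h and t = 48 h: Q falls from 93.0 to 30.2 m³/s over 5 intervals.
K = (Q₂/Q₁)^(1/5) = (30.2/93.0)^(1/5) = 0.799.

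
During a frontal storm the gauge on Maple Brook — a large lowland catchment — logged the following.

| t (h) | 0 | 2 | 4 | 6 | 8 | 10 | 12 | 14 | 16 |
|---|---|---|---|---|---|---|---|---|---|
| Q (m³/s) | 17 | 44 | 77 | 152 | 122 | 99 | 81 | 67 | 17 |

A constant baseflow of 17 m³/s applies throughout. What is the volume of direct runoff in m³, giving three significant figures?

V ≈ 3.77 × 10^6 m³

Direct-runoff ordinates (Q − Q_b): 0.0, 27.0, 60.0, 135.0, 105.0, 82.0, 64.0, 50.0, 0.0 m³/s.
ΣQ_DR = 523.0 m³/s.
With Δt = 2 h = 7200 s, V = ΣQ_DR · Δt = 523.0 × 7200 = 3.77 × 10^6 m³.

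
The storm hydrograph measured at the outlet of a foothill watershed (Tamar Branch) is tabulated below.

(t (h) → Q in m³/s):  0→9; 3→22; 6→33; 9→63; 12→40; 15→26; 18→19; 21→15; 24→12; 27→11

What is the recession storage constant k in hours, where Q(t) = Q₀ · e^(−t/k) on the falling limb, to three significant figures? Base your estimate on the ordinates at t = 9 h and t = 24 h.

k ≈ 9.05 h

On the falling limb, Q drops from 63 to 12 m³/s between t = 9 h and t = 24 h (Δt = 15 h).
k = −Δt / ln(Q₂/Q₁) = −15 / ln(12/63) = 9.05 h.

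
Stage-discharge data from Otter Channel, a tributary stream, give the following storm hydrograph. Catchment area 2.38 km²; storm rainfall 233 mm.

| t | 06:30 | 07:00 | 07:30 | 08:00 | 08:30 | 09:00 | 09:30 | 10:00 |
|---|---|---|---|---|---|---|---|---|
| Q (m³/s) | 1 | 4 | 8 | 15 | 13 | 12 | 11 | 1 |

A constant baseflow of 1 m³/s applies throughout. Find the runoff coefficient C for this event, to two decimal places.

C ≈ 0.19

ΣQ_DR = 57.00 m³/s; V = ΣQ_DR·Δt = 1.026 × 10^5 m³.
Runoff depth d = V / A = 43.11 mm.
C = d / P = 43.11 / 233 = 0.19.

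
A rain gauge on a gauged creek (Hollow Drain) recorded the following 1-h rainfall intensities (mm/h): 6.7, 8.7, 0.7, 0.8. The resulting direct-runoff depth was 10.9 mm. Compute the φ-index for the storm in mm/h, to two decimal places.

Only the 2 blocks with intensity above φ contribute runoff: 6.7, 8.7 mm/h.
Σ(I−φ)·Δt = d  ⇒  (6.7+8.7 − 2φ)·1 = 10.9
φ = (15.40 − 10.9/1) / 2 = 2.25 mm/h.

φ ≈ 2.25 mm/h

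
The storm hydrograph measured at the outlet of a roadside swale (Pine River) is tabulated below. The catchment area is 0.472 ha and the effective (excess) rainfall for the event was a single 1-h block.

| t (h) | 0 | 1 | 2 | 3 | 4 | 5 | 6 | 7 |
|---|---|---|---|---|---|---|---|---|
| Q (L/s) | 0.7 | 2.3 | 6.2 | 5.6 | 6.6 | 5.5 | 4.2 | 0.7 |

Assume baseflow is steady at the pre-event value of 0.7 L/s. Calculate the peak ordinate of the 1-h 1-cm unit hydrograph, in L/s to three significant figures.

U_p ≈ 2.95 L/s

Direct runoff: 0.0, 1.6, 5.5, 4.9, 5.9, 4.8, 3.5, 0.0 L/s; ΣQ_DR = 26.20 L/s, peak = 5.9 L/s.
Runoff depth d = ΣQ_DR·Δt / A = 26.20 × 3600 / (0.472 ha) = 19.98 mm.
The 1-cm UH is the DRH scaled by (10 mm)/d, so U_p = 5.9 × 10/19.98 = 2.95 L/s.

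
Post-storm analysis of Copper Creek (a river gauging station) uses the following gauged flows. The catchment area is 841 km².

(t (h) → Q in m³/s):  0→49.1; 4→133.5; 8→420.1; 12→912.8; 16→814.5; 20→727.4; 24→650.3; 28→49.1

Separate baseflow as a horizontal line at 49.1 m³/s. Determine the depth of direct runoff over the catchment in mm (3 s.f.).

Direct runoff: 0.0, 84.4, 371.0, 863.7, 765.4, 678.3, 601.2, 0.0 m³/s; ΣQ_DR = 3364 m³/s.
V = ΣQ_DR · Δt = 3364 × 14400 s = 4.844 × 10^7 m³.
Over A = 841 km², depth = V / A = 57.6 mm.

d ≈ 57.6 mm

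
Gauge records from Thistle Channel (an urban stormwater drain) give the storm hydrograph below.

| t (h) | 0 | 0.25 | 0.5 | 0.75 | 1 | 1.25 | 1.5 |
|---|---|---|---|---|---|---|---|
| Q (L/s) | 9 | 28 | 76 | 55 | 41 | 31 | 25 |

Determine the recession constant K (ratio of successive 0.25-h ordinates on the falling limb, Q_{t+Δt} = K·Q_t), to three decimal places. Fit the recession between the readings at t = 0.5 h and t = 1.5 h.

K ≈ 0.757

Using the recession-limb readings at t = 0.5 h and t = 1.5 h: Q falls from 76 to 25 L/s over 4 intervals.
K = (Q₂/Q₁)^(1/4) = (25/76)^(1/4) = 0.757.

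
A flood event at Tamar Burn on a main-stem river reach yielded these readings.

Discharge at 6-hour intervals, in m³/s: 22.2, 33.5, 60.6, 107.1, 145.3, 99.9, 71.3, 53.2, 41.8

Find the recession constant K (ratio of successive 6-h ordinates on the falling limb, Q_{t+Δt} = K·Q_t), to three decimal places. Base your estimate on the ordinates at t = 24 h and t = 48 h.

Using the recession-limb readings at t = 24 h and t = 48 h: Q falls from 145.3 to 41.8 m³/s over 4 intervals.
K = (Q₂/Q₁)^(1/4) = (41.8/145.3)^(1/4) = 0.732.

K ≈ 0.732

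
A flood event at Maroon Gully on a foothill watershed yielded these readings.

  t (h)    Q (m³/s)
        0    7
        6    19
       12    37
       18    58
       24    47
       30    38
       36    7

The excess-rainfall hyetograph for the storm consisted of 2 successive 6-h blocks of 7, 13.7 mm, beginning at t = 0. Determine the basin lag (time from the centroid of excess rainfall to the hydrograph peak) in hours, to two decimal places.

Centroid of excess rainfall: t_c = Σ P_i·t̄_i / ΣP_i = 6.9710 h (block centres at 3, 9 h).
Hydrograph peak occurs at t = 18 h, so basin lag t_L = 18 − 6.9710 = 11.03 h.

t_L ≈ 11.03 h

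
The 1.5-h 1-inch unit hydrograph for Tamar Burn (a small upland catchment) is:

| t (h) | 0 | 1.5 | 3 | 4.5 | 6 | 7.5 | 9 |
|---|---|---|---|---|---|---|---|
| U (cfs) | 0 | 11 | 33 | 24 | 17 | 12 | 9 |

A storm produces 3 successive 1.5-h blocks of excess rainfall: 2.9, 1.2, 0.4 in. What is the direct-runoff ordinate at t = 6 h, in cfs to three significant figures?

Q ≈ 91.3 cfs

By discrete convolution, Q_j = Σ (P_i / 1 in) · U_{j−i}.
At t = 6 h (j=4): Q = (2.9/1)·17 + (1.2/1)·24 + (0.4/1)·33 = 91.3 cfs.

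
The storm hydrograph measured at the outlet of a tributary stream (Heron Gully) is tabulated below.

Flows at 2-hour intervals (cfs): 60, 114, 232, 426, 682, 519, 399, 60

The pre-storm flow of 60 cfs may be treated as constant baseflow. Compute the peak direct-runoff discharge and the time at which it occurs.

Subtracting baseflow gives direct-runoff ordinates: 0.0, 54.0, 172.0, 366.0, 622.0, 459.0, 339.0, 0.0 cfs.
The maximum is 622.0 cfs, occurring at the reading for t = 8 h.

Q_p = 622.0 cfs at t = 8 h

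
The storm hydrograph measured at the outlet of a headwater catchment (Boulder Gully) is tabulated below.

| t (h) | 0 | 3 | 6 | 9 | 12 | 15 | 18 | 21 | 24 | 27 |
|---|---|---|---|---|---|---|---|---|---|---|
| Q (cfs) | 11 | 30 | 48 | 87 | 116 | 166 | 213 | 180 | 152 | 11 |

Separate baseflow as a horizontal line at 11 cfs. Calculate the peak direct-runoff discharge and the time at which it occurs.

Q_p = 202.0 cfs at t = 18 h

Subtracting baseflow gives direct-runoff ordinates: 0.0, 19.0, 37.0, 76.0, 105.0, 155.0, 202.0, 169.0, 141.0, 0.0 cfs.
The maximum is 202.0 cfs, occurring at the reading for t = 18 h.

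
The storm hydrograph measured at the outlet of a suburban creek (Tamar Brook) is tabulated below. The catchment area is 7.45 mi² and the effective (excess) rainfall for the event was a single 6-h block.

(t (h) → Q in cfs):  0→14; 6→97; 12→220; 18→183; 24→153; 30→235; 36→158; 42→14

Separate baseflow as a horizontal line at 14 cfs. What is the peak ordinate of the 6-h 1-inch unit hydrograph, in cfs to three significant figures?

Direct runoff: 0.0, 83.0, 206.0, 169.0, 139.0, 221.0, 144.0, 0.0 cfs; ΣQ_DR = 962.0 cfs, peak = 221.0 cfs.
Runoff depth d = ΣQ_DR·Δt / A = 962.0 × 21600 / (7.45 mi²) = 1.201 in.
The 1-inch UH is the DRH scaled by (1 in)/d, so U_p = 221.0 × 1/1.201 = 184 cfs.

U_p ≈ 184 cfs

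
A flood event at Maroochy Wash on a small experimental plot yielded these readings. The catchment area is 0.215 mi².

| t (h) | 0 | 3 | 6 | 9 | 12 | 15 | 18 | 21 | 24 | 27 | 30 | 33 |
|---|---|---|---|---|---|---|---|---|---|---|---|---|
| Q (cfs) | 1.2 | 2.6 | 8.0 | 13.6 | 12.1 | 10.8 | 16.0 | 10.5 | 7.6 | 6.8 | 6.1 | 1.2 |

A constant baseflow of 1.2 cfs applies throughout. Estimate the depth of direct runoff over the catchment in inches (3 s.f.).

d ≈ 1.78 in

Direct runoff: 0.0, 1.4, 6.8, 12.4, 10.9, 9.6, 14.8, 9.3, 6.4, 5.6, 4.9, 0.0 cfs; ΣQ_DR = 82.10 cfs.
V = ΣQ_DR · Δt = 82.10 × 10800 s = 8.867 × 10^5 ft³.
Over A = 0.215 mi², depth = V / A = 1.78 in.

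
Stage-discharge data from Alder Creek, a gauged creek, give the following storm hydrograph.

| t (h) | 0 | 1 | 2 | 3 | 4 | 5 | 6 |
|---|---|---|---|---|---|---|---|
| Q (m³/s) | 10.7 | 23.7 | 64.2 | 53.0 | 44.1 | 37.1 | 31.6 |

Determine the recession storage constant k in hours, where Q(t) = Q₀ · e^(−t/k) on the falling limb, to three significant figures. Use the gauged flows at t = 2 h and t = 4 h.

On the falling limb, Q drops from 64.2 to 44.1 m³/s between t = 2 h and t = 4 h (Δt = 2 h).
k = −Δt / ln(Q₂/Q₁) = −2 / ln(44.1/64.2) = 5.33 h.

k ≈ 5.33 h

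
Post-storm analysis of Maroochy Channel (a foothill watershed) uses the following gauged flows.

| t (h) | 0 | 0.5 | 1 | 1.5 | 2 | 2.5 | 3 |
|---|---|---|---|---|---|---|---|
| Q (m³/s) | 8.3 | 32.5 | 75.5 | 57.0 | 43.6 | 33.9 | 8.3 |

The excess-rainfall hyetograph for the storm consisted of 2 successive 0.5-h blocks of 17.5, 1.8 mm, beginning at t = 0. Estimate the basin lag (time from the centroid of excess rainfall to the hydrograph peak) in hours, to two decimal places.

Centroid of excess rainfall: t_c = Σ P_i·t̄_i / ΣP_i = 0.2966 h (block centres at 0.25, 0.75 h).
Hydrograph peak occurs at t = 1 h, so basin lag t_L = 1 − 0.2966 = 0.70 h.

t_L ≈ 0.70 h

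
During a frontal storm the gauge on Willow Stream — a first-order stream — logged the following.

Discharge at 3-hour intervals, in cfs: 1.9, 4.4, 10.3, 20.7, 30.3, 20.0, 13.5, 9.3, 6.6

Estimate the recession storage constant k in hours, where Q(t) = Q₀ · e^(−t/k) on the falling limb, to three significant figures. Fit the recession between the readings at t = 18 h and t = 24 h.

On the falling limb, Q drops from 13.5 to 6.6 cfs between t = 18 h and t = 24 h (Δt = 6 h).
k = −Δt / ln(Q₂/Q₁) = −6 / ln(6.6/13.5) = 8.38 h.

k ≈ 8.38 h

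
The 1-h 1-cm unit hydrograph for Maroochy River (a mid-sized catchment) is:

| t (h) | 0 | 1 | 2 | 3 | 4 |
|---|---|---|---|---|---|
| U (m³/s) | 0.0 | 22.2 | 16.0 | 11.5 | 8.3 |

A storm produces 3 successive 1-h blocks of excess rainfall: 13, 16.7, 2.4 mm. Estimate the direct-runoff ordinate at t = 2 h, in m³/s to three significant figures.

Q ≈ 57.9 m³/s

By discrete convolution, Q_j = Σ (P_i / 10 mm) · U_{j−i}.
At t = 2 h (j=2): Q = (13/10)·16.0 + (16.7/10)·22.2 + (2.4/10)·0.0 = 57.9 m³/s.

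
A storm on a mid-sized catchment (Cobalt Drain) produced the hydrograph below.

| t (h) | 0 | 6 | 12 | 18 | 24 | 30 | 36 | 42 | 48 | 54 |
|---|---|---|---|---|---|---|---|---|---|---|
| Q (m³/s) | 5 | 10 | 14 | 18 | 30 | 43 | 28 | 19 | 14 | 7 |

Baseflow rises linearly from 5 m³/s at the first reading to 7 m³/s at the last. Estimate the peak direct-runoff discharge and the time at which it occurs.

Subtracting baseflow gives direct-runoff ordinates: 0.00, 4.78, 8.56, 12.33, 24.11, 36.89, 21.67, 12.44, 7.22, 0.00 m³/s.
The maximum is 36.89 m³/s, occurring at the reading for t = 30 h.

Q_p = 36.89 m³/s at t = 30 h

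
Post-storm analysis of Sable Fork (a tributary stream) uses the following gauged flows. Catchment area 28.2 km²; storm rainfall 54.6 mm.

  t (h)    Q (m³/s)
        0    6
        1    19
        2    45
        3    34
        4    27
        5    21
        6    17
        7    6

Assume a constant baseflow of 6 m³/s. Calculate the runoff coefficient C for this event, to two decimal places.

ΣQ_DR = 127.0 m³/s; V = ΣQ_DR·Δt = 4.572 × 10^5 m³.
Runoff depth d = V / A = 16.21 mm.
C = d / P = 16.21 / 54.6 = 0.30.

C ≈ 0.30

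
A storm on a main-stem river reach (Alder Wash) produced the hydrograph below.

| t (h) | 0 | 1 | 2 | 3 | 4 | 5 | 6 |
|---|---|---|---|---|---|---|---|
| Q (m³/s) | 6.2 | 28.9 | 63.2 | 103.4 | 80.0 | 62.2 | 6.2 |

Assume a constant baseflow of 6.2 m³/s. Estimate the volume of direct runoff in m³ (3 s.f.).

Direct-runoff ordinates (Q − Q_b): 0.0, 22.7, 57.0, 97.2, 73.8, 56.0, 0.0 m³/s.
ΣQ_DR = 306.7 m³/s.
With Δt = 1 h = 3600 s, V = ΣQ_DR · Δt = 306.7 × 3600 = 1.10 × 10^6 m³.

V ≈ 1.10 × 10^6 m³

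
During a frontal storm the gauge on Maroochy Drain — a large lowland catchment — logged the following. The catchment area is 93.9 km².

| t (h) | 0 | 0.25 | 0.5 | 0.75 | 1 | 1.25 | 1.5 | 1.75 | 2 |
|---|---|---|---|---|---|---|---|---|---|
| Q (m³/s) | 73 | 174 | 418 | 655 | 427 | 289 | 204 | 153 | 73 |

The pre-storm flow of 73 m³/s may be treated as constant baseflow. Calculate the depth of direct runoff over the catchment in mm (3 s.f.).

Direct runoff: 0.0, 101.0, 345.0, 582.0, 354.0, 216.0, 131.0, 80.0, 0.0 m³/s; ΣQ_DR = 1809 m³/s.
V = ΣQ_DR · Δt = 1809 × 900 s = 1.628 × 10^6 m³.
Over A = 93.9 km², depth = V / A = 17.3 mm.

d ≈ 17.3 mm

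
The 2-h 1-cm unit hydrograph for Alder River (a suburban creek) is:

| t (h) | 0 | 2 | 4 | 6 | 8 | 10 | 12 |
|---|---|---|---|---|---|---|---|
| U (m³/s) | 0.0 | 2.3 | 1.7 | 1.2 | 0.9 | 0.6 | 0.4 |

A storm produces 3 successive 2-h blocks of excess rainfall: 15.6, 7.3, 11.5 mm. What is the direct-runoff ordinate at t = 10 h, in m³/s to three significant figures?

By discrete convolution, Q_j = Σ (P_i / 10 mm) · U_{j−i}.
At t = 10 h (j=5): Q = (15.6/10)·0.6 + (7.3/10)·0.9 + (11.5/10)·1.2 = 2.97 m³/s.

Q ≈ 2.97 m³/s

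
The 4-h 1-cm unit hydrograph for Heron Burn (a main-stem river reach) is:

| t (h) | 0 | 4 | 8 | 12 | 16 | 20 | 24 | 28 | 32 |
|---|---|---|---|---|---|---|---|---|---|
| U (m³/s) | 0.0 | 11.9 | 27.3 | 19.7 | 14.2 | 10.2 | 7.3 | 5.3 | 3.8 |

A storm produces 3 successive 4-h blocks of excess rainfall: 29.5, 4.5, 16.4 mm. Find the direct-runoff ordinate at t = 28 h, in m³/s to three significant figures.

Q ≈ 35.6 m³/s

By discrete convolution, Q_j = Σ (P_i / 10 mm) · U_{j−i}.
At t = 28 h (j=7): Q = (29.5/10)·5.3 + (4.5/10)·7.3 + (16.4/10)·10.2 = 35.6 m³/s.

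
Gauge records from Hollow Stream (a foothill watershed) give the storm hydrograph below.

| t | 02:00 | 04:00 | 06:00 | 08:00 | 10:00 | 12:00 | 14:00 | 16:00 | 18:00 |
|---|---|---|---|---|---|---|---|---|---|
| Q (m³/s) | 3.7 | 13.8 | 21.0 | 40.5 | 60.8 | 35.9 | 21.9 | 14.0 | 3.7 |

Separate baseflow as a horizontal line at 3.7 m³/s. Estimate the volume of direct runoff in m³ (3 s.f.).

V ≈ 1.31 × 10^6 m³

Direct-runoff ordinates (Q − Q_b): 0.0, 10.1, 17.3, 36.8, 57.1, 32.2, 18.2, 10.3, 0.0 m³/s.
ΣQ_DR = 182.0 m³/s.
With Δt = 2 h = 7200 s, V = ΣQ_DR · Δt = 182.0 × 7200 = 1.31 × 10^6 m³.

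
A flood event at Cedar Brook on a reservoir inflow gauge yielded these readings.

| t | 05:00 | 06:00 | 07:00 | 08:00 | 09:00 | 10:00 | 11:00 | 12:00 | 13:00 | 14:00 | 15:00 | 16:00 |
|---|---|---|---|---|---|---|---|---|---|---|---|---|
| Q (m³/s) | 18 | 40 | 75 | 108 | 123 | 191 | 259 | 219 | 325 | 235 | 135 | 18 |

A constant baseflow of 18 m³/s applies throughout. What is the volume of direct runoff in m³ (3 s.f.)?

V ≈ 5.51 × 10^6 m³

Direct-runoff ordinates (Q − Q_b): 0.0, 22.0, 57.0, 90.0, 105.0, 173.0, 241.0, 201.0, 307.0, 217.0, 117.0, 0.0 m³/s.
ΣQ_DR = 1530 m³/s.
With Δt = 1 h = 3600 s, V = ΣQ_DR · Δt = 1530 × 3600 = 5.51 × 10^6 m³.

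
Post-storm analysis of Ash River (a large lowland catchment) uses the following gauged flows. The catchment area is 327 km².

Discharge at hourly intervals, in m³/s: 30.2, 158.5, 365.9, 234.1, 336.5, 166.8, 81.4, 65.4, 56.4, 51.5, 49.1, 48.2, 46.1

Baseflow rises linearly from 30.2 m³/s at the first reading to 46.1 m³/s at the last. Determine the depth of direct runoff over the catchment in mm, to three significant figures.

d ≈ 13.1 mm

Direct runoff: 0.00, 126.97, 333.05, 199.93, 301.00, 129.97, 43.25, 25.93, 15.60, 9.38, 5.65, 3.42, 0.00 m³/s; ΣQ_DR = 1194 m³/s.
V = ΣQ_DR · Δt = 1194 × 3600 s = 4.299 × 10^6 m³.
Over A = 327 km², depth = V / A = 13.1 mm.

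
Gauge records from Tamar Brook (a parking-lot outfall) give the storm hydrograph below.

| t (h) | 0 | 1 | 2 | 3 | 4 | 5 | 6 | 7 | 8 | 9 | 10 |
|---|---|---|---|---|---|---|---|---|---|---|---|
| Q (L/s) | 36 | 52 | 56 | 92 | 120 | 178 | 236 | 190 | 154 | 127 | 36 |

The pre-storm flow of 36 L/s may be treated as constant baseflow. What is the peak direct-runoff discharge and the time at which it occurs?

Q_p = 200.0 L/s at t = 6 h

Subtracting baseflow gives direct-runoff ordinates: 0.0, 16.0, 20.0, 56.0, 84.0, 142.0, 200.0, 154.0, 118.0, 91.0, 0.0 L/s.
The maximum is 200.0 L/s, occurring at the reading for t = 6 h.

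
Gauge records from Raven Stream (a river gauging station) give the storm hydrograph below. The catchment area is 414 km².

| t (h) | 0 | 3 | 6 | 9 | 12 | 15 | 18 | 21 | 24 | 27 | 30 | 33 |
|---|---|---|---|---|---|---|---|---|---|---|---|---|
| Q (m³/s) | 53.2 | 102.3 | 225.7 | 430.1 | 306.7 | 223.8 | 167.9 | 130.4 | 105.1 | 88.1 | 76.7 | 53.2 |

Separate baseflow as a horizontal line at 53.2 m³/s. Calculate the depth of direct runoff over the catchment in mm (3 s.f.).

d ≈ 34.6 mm

Direct runoff: 0.0, 49.1, 172.5, 376.9, 253.5, 170.6, 114.7, 77.2, 51.9, 34.9, 23.5, 0.0 m³/s; ΣQ_DR = 1325 m³/s.
V = ΣQ_DR · Δt = 1325 × 10800 s = 1.431 × 10^7 m³.
Over A = 414 km², depth = V / A = 34.6 mm.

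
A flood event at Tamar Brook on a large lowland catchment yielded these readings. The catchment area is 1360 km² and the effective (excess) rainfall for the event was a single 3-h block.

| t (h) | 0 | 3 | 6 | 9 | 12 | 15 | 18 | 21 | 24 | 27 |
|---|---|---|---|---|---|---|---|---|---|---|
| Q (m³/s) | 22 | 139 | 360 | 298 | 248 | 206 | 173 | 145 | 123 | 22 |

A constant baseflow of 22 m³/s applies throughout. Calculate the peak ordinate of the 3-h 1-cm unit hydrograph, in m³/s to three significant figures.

Direct runoff: 0.0, 117.0, 338.0, 276.0, 226.0, 184.0, 151.0, 123.0, 101.0, 0.0 m³/s; ΣQ_DR = 1516 m³/s, peak = 338.0 m³/s.
Runoff depth d = ΣQ_DR·Δt / A = 1516 × 10800 / (1360 km²) = 12.04 mm.
The 1-cm UH is the DRH scaled by (10 mm)/d, so U_p = 338.0 × 10/12.04 = 281 m³/s.

U_p ≈ 281 m³/s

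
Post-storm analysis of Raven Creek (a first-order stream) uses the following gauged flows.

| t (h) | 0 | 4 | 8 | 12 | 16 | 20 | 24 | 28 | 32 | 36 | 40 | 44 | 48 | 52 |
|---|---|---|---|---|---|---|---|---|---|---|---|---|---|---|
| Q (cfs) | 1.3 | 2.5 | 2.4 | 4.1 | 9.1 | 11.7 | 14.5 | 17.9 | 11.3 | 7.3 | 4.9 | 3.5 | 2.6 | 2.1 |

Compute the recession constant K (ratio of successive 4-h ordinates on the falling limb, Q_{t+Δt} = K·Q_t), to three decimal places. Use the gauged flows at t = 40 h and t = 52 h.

Using the recession-limb readings at t = 40 h and t = 52 h: Q falls from 4.9 to 2.1 cfs over 3 intervals.
K = (Q₂/Q₁)^(1/3) = (2.1/4.9)^(1/3) = 0.754.

K ≈ 0.754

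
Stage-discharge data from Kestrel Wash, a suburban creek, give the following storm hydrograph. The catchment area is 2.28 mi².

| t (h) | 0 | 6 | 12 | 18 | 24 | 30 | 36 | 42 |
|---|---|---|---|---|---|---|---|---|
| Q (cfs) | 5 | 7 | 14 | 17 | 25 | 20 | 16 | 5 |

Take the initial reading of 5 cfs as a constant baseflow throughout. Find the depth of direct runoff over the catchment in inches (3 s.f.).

d ≈ 0.281 in

Direct runoff: 0.0, 2.0, 9.0, 12.0, 20.0, 15.0, 11.0, 0.0 cfs; ΣQ_DR = 69.00 cfs.
V = ΣQ_DR · Δt = 69.00 × 21600 s = 1.490 × 10^6 ft³.
Over A = 2.28 mi², depth = V / A = 0.281 in.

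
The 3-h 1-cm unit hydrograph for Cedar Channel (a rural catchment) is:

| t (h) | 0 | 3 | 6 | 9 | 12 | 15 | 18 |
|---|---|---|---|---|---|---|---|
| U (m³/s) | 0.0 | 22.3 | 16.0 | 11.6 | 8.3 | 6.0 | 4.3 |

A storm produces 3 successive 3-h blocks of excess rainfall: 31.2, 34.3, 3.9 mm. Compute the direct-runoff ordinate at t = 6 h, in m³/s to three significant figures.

Q ≈ 126 m³/s

By discrete convolution, Q_j = Σ (P_i / 10 mm) · U_{j−i}.
At t = 6 h (j=2): Q = (31.2/10)·16.0 + (34.3/10)·22.3 + (3.9/10)·0.0 = 126 m³/s.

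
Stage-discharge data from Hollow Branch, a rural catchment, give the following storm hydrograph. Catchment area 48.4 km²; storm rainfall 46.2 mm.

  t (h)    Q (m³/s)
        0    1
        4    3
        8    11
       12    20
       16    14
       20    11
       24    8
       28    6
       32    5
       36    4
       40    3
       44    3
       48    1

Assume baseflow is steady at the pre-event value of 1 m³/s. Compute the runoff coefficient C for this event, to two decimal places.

ΣQ_DR = 77.00 m³/s; V = ΣQ_DR·Δt = 1.109 × 10^6 m³.
Runoff depth d = V / A = 22.91 mm.
C = d / P = 22.91 / 46.2 = 0.50.

C ≈ 0.50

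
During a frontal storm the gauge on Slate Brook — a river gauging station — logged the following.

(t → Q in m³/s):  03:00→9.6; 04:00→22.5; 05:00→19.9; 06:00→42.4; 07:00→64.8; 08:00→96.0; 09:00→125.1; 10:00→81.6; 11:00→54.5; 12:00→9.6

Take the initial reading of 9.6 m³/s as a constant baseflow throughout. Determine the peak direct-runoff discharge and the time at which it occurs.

Q_p = 115.5 m³/s at t = 09:00

Subtracting baseflow gives direct-runoff ordinates: 0.0, 12.9, 10.3, 32.8, 55.2, 86.4, 115.5, 72.0, 44.9, 0.0 m³/s.
The maximum is 115.5 m³/s, occurring at the reading for t = 09:00.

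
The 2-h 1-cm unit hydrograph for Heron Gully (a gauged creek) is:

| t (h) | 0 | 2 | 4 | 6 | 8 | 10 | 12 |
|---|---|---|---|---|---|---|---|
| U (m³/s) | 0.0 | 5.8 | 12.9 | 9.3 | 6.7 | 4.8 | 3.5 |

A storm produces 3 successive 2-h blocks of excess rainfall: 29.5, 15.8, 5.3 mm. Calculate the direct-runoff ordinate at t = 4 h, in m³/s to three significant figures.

Q ≈ 47.2 m³/s

By discrete convolution, Q_j = Σ (P_i / 10 mm) · U_{j−i}.
At t = 4 h (j=2): Q = (29.5/10)·12.9 + (15.8/10)·5.8 + (5.3/10)·0.0 = 47.2 m³/s.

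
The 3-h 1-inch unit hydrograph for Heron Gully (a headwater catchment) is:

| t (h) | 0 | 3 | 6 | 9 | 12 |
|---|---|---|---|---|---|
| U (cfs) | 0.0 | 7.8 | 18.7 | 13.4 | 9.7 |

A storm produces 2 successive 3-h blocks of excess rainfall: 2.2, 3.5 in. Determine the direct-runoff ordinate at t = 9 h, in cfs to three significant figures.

By discrete convolution, Q_j = Σ (P_i / 1 in) · U_{j−i}.
At t = 9 h (j=3): Q = (2.2/1)·13.4 + (3.5/1)·18.7 = 94.9 cfs.

Q ≈ 94.9 cfs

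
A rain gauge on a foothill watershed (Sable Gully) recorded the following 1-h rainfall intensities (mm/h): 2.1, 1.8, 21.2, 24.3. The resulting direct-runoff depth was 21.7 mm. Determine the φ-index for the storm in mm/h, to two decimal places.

Only the 2 blocks with intensity above φ contribute runoff: 21.2, 24.3 mm/h.
Σ(I−φ)·Δt = d  ⇒  (21.2+24.3 − 2φ)·1 = 21.7
φ = (45.50 − 21.7/1) / 2 = 11.90 mm/h.

φ ≈ 11.90 mm/h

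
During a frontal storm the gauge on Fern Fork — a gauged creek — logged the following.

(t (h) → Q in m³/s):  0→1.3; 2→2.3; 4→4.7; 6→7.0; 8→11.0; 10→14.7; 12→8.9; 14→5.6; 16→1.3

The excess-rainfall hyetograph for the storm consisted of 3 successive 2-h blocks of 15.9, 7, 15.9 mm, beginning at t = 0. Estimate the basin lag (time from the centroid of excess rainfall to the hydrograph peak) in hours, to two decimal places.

t_L ≈ 7.00 h

Centroid of excess rainfall: t_c = Σ P_i·t̄_i / ΣP_i = 3.0000 h (block centres at 1, 3, 5 h).
Hydrograph peak occurs at t = 10 h, so basin lag t_L = 10 − 3.0000 = 7.00 h.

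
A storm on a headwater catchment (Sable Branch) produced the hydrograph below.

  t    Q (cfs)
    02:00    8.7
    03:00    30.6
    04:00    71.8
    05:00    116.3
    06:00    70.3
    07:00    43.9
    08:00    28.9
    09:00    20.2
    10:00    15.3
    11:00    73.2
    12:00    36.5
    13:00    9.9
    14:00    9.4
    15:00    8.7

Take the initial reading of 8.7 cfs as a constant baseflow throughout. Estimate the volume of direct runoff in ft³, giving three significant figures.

V ≈ 1.52 × 10^6 ft³

Direct-runoff ordinates (Q − Q_b): 0.0, 21.9, 63.1, 107.6, 61.6, 35.2, 20.2, 11.5, 6.6, 64.5, 27.8, 1.2, 0.7, 0.0 cfs.
ΣQ_DR = 421.9 cfs.
With Δt = 1 h = 3600 s, V = ΣQ_DR · Δt = 421.9 × 3600 = 1.52 × 10^6 ft³.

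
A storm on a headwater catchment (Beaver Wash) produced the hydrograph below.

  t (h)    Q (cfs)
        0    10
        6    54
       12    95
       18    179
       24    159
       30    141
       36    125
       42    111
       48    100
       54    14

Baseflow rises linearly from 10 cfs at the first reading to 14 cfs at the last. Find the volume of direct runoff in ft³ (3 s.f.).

V ≈ 1.87 × 10^7 ft³

Direct-runoff ordinates (Q − Q_b): 0.00, 43.56, 84.11, 167.67, 147.22, 128.78, 112.33, 97.89, 86.44, 0.00 cfs.
ΣQ_DR = 868.0 cfs.
With Δt = 6 h = 21600 s, V = ΣQ_DR · Δt = 868.0 × 21600 = 1.87 × 10^7 ft³.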